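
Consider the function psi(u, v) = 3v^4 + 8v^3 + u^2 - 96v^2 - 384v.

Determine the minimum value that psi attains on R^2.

psi(u,v) separates as P(u) + Q(v), so its minimum is min P + min Q.
P'(u) = 2u vanishes at u ∈ {0}; Q'(v) = 12(v - 4)(v + 2)(v + 4) vanishes at v ∈ {-4, -2, 4}.
Local minima of P (where P''>0): P(0)=0. Local minima of Q: Q(-4)=256, Q(4)=-1792.
So the global minimum of psi is P(0) + Q(4) = 0 − 1792 = -1792, attained at (0, 4).

-1792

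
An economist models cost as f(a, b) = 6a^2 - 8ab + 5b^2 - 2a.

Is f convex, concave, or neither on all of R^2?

convex

f is quadratic, so its Hessian is the constant matrix H = [[12, -8], [-8, 10]].
det(H) = 56, tr(H) = 22.
det(H) > 0 and tr(H) > 0, so H is positive definite everywhere: convex.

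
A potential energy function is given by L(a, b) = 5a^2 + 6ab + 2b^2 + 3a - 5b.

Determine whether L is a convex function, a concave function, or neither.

L is quadratic, so its Hessian is the constant matrix H = [[10, 6], [6, 4]].
det(H) = 4, tr(H) = 14.
det(H) > 0 and tr(H) > 0, so H is positive definite everywhere: convex.

convex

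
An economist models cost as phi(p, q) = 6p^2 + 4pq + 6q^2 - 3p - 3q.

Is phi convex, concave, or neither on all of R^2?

convex

phi is quadratic, so its Hessian is the constant matrix H = [[12, 4], [4, 12]].
det(H) = 128, tr(H) = 24.
det(H) > 0 and tr(H) > 0, so H is positive definite everywhere: convex.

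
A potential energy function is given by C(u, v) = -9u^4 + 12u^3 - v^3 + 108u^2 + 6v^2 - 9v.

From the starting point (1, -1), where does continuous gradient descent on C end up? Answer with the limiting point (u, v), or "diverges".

C is separable, so gradient descent decouples: u follows -∂C/∂u, v follows -∂C/∂v.
∂C/∂u = -36u(u - 3)(u + 2); at u=1 this is 216, so u decreases.
∂C/∂v = -3(v - 3)(v - 1); at v=-1 this is -24, so v increases.
u converges to its nearest critical value 0 (a local min of the u-part); v converges to 1. The iterate converges to (0, 1).

(0, 1)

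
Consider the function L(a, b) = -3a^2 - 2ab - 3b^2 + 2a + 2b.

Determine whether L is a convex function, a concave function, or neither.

concave

L is quadratic, so its Hessian is the constant matrix H = [[-6, -2], [-2, -6]].
det(H) = 32, tr(H) = -12.
det(H) > 0 and tr(H) < 0, so H is negative definite everywhere: concave.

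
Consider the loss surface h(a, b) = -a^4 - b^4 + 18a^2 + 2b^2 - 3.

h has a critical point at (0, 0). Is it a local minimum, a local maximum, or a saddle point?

The mixed partial ∂²h/∂a∂b is 0, so the Hessian at any point is diag(h_aa, h_bb) = diag(12(-a^2 + 3), 4(-3b^2 + 1)).
At (0, 0): H = diag(36, 4).
Both eigenvalues are positive, so H is positive definite: a local minimum.

local minimum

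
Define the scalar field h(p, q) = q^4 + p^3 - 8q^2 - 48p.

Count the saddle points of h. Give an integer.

h separates as a function of p plus a function of q, so ∇h=0 decouples.
∂h/∂p = 3(p - 4)(p + 4) = 0 at p ∈ {-4, 4}; ∂h/∂q = 4q(q - 2)(q + 2) = 0 at q ∈ {-2, 0, 2}.
The Hessian is diagonal: diag(h_pp, h_qq). Second derivatives: h_pp(-4)=-24, h_pp(4)=24; h_qq(-2)=32, h_qq(0)=-16, h_qq(2)=32.
Saddle points occur where the two diagonal entries have opposite signs: (-4, -2), (-4, 2), (4, 0). Count: 3.

3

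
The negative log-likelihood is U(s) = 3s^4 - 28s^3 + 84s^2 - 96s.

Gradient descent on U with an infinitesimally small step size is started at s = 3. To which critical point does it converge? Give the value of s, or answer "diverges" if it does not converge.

4

U'(s) = 12(s - 4)(s - 2)(s - 1), so U'(3) = -24.
Gradient descent moves in the -U' direction, i.e. s is increasing.
The nearest critical point in that direction is s = 4, where U'' = 72 > 0 (a local minimum). The iterate converges there.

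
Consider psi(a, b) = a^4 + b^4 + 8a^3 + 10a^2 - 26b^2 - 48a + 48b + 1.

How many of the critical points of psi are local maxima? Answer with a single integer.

1

psi separates as a function of a plus a function of b, so ∇psi=0 decouples.
∂psi/∂a = 4(a - 1)(a + 3)(a + 4) = 0 at a ∈ {-4, -3, 1}; ∂psi/∂b = 4(b - 3)(b - 1)(b + 4) = 0 at b ∈ {-4, 1, 3}.
The Hessian is diagonal: diag(psi_aa, psi_bb). Second derivatives: psi_aa(-4)=20, psi_aa(-3)=-16, psi_aa(1)=80; psi_bb(-4)=140, psi_bb(1)=-40, psi_bb(3)=56.
Local maxima occur where both diagonal entries negative: (-3, 1). Count: 1.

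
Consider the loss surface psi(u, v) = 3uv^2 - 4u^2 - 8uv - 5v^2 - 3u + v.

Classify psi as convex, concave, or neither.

neither

The term 3uv^2 is cubic, so the Hessian is not constant.
∂²psi/∂v² = 6u - 10, which takes both signs as u varies (negative for sufficiently negative u). A diagonal entry of the Hessian changing sign means the Hessian is neither positive- nor negative-semidefinite on all of R^2.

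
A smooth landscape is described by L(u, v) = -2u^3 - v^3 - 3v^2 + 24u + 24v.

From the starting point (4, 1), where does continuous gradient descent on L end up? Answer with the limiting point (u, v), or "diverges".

L is separable, so gradient descent decouples: u follows -∂L/∂u, v follows -∂L/∂v.
∂L/∂u = -6(u - 2)(u + 2); at u=4 this is -72, so u increases.
∂L/∂v = -3(v - 2)(v + 4); at v=1 this is 15, so v decreases.
The u-coordinate has no critical point in that direction and runs off to infinity.

diverges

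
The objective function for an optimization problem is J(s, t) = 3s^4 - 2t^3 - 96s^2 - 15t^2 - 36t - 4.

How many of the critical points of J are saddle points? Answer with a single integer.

3

J separates as a function of s plus a function of t, so ∇J=0 decouples.
∂J/∂s = 12s(s - 4)(s + 4) = 0 at s ∈ {-4, 0, 4}; ∂J/∂t = -6(t + 2)(t + 3) = 0 at t ∈ {-3, -2}.
The Hessian is diagonal: diag(J_ss, J_tt). Second derivatives: J_ss(-4)=384, J_ss(0)=-192, J_ss(4)=384; J_tt(-3)=6, J_tt(-2)=-6.
Saddle points occur where the two diagonal entries have opposite signs: (-4, -2), (0, -3), (4, -2). Count: 3.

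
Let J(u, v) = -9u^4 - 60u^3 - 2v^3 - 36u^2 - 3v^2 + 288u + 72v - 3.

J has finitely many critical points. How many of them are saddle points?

J separates as a function of u plus a function of v, so ∇J=0 decouples.
∂J/∂u = -36(u - 1)(u + 2)(u + 4) = 0 at u ∈ {-4, -2, 1}; ∂J/∂v = -6(v - 3)(v + 4) = 0 at v ∈ {-4, 3}.
The Hessian is diagonal: diag(J_uu, J_vv). Second derivatives: J_uu(-4)=-360, J_uu(-2)=216, J_uu(1)=-540; J_vv(-4)=42, J_vv(3)=-42.
Saddle points occur where the two diagonal entries have opposite signs: (-4, -4), (-2, 3), (1, -4). Count: 3.

3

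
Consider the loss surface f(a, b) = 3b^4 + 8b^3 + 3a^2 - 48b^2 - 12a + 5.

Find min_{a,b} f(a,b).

-519

f(a,b) separates as P(a) + Q(b) + 5, so its minimum is min P + min Q + 5.
P'(a) = 6a - 12 vanishes at a ∈ {2}; Q'(b) = 12b(b - 2)(b + 4) vanishes at b ∈ {-4, 0, 2}.
Local minima of P (where P''>0): P(2)=-12. Local minima of Q: Q(-4)=-512, Q(2)=-80.
So the global minimum of f is P(2) + Q(-4) + 5 = -12 − 512 + 5 = -519, attained at (2, -4).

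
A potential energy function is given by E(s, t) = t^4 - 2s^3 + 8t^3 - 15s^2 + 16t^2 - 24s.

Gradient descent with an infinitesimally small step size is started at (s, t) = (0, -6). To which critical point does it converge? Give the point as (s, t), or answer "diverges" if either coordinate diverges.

E is separable, so gradient descent decouples: s follows -∂E/∂s, t follows -∂E/∂t.
∂E/∂s = -6(s + 1)(s + 4); at s=0 this is -24, so s increases.
∂E/∂t = 4t(t + 2)(t + 4); at t=-6 this is -192, so t increases.
The s-coordinate has no critical point in that direction and runs off to infinity.

diverges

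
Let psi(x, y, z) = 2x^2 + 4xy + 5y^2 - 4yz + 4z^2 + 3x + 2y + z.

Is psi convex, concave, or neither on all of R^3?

psi is quadratic, so its Hessian is the constant matrix H = [[4, 4, 0], [4, 10, -4], [0, -4, 8]].
Leading principal minors: 4, 24, 128.
All positive ⇒ H ≻ 0 ⇒ convex.

convex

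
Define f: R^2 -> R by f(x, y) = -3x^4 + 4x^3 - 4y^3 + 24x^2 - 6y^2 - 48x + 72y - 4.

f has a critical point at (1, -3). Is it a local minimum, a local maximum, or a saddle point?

The mixed partial ∂²f/∂x∂y is 0, so the Hessian at any point is diag(f_xx, f_yy) = diag(12(-3x^2 + 2x + 4), -12(2y + 1)).
At (1, -3): H = diag(36, 60).
Both eigenvalues are positive, so H is positive definite: a local minimum.

local minimum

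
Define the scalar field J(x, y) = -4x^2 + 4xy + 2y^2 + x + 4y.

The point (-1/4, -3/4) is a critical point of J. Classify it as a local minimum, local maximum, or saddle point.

The Hessian of J is constant: H = [[-8, 4], [4, 4]].
det(H) = (-8)·4 − 4² = -48.
Since det(H) < 0, H is indefinite and the critical point is a saddle point.

saddle point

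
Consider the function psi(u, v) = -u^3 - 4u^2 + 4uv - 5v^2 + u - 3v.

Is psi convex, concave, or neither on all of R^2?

neither

The term -u^3 is cubic, so the Hessian is not constant.
∂²psi/∂u² = -6u - 8, which takes both signs as u varies (negative for sufficiently large u). A diagonal entry of the Hessian changing sign means the Hessian is neither positive- nor negative-semidefinite on all of R^2.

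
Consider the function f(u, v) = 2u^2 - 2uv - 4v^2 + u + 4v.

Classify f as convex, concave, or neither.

f is quadratic, so its Hessian is the constant matrix H = [[4, -2], [-2, -8]].
det(H) = -36, tr(H) = -4.
det(H) < 0, so H is indefinite: neither convex nor concave.

neither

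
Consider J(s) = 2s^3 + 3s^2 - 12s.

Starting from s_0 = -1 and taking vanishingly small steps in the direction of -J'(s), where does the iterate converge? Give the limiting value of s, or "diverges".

J'(s) = 6(s - 1)(s + 2), so J'(-1) = -12.
Gradient descent moves in the -J' direction, i.e. s is increasing.
The nearest critical point in that direction is s = 1, where J'' = 18 > 0 (a local minimum). The iterate converges there.

1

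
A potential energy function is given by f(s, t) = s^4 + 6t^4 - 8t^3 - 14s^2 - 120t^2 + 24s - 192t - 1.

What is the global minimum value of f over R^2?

-1782

f(s,t) separates as P(s) + Q(t) − 1, so its minimum is min P + min Q − 1.
P'(s) = 4(s - 2)(s - 1)(s + 3) vanishes at s ∈ {-3, 1, 2}; Q'(t) = 24(t - 4)(t + 1)(t + 2) vanishes at t ∈ {-2, -1, 4}.
Local minima of P (where P''>0): P(-3)=-117, P(2)=8. Local minima of Q: Q(-2)=64, Q(4)=-1664.
So the global minimum of f is P(-3) + Q(4) − 1 = -117 − 1664 − 1 = -1782, attained at (-3, 4).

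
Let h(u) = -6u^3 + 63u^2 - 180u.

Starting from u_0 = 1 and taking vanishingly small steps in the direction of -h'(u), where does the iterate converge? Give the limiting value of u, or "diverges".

2

h'(u) = -18(u - 5)(u - 2), so h'(1) = -72.
Gradient descent moves in the -h' direction, i.e. u is increasing.
The nearest critical point in that direction is u = 2, where h'' = 54 > 0 (a local minimum). The iterate converges there.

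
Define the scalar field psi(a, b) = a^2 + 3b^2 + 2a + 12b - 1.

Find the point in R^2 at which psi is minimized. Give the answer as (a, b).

psi(a,b) separates as P(a) + Q(b) − 1, so its minimum is min P + min Q − 1.
P'(a) = 2a + 2 vanishes at a ∈ {-1}; Q'(b) = 6b + 12 vanishes at b ∈ {-2}.
Local minima of P (where P''>0): P(-1)=-1. Local minima of Q: Q(-2)=-12.
So the global minimum of psi is P(-1) + Q(-2) − 1 = -1 − 12 − 1 = -14, attained at (-1, -2).

(-1, -2)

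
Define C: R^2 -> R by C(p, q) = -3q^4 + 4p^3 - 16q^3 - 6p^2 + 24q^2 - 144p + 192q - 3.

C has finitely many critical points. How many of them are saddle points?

3

C separates as a function of p plus a function of q, so ∇C=0 decouples.
∂C/∂p = 12(p - 4)(p + 3) = 0 at p ∈ {-3, 4}; ∂C/∂q = -12(q - 2)(q + 2)(q + 4) = 0 at q ∈ {-4, -2, 2}.
The Hessian is diagonal: diag(C_pp, C_qq). Second derivatives: C_pp(-3)=-84, C_pp(4)=84; C_qq(-4)=-144, C_qq(-2)=96, C_qq(2)=-288.
Saddle points occur where the two diagonal entries have opposite signs: (-3, -2), (4, -4), (4, 2). Count: 3.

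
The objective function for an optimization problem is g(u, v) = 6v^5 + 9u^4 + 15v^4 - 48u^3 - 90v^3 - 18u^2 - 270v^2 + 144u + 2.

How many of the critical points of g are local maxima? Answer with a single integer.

g separates as a function of u plus a function of v, so ∇g=0 decouples.
∂g/∂u = 36(u - 4)(u - 1)(u + 1) = 0 at u ∈ {-1, 1, 4}; ∂g/∂v = 30v(v - 3)(v + 2)(v + 3) = 0 at v ∈ {-3, -2, 0, 3}.
The Hessian is diagonal: diag(g_uu, g_vv). Second derivatives: g_uu(-1)=360, g_uu(1)=-216, g_uu(4)=540; g_vv(-3)=-540, g_vv(-2)=300, g_vv(0)=-540, g_vv(3)=2700.
Local maxima occur where both diagonal entries negative: (1, -3), (1, 0). Count: 2.

2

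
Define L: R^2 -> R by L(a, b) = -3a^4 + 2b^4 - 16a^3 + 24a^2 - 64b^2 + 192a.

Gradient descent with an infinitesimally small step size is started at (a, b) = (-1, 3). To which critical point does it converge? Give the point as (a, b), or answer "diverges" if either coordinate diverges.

(-2, 4)

L is separable, so gradient descent decouples: a follows -∂L/∂a, b follows -∂L/∂b.
∂L/∂a = -12(a - 2)(a + 2)(a + 4); at a=-1 this is 108, so a decreases.
∂L/∂b = 8b(b - 4)(b + 4); at b=3 this is -168, so b increases.
a converges to its nearest critical value -2 (a local min of the a-part); b converges to 4. The iterate converges to (-2, 4).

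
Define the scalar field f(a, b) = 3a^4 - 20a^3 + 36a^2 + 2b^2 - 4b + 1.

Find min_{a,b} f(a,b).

f(a,b) separates as P(a) + Q(b) + 1, so its minimum is min P + min Q + 1.
P'(a) = 12a(a - 3)(a - 2) vanishes at a ∈ {0, 2, 3}; Q'(b) = 4b - 4 vanishes at b ∈ {1}.
Local minima of P (where P''>0): P(0)=0, P(3)=27. Local minima of Q: Q(1)=-2.
So the global minimum of f is P(0) + Q(1) + 1 = 0 − 2 + 1 = -1, attained at (0, 1).

-1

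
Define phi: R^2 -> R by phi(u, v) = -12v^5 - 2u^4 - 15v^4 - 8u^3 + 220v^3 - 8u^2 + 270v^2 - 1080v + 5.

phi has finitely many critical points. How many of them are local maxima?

4

phi separates as a function of u plus a function of v, so ∇phi=0 decouples.
∂phi/∂u = -8u(u + 1)(u + 2) = 0 at u ∈ {-2, -1, 0}; ∂phi/∂v = -60(v - 3)(v - 1)(v + 2)(v + 3) = 0 at v ∈ {-3, -2, 1, 3}.
The Hessian is diagonal: diag(phi_uu, phi_vv). Second derivatives: phi_uu(-2)=-16, phi_uu(-1)=8, phi_uu(0)=-16; phi_vv(-3)=1440, phi_vv(-2)=-900, phi_vv(1)=1440, phi_vv(3)=-3600.
Local maxima occur where both diagonal entries negative: (-2, -2), (-2, 3), (0, -2), (0, 3). Count: 4.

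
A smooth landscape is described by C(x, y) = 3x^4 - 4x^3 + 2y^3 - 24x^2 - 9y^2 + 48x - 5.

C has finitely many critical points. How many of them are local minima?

2

C separates as a function of x plus a function of y, so ∇C=0 decouples.
∂C/∂x = 12(x - 2)(x - 1)(x + 2) = 0 at x ∈ {-2, 1, 2}; ∂C/∂y = 6y(y - 3) = 0 at y ∈ {0, 3}.
The Hessian is diagonal: diag(C_xx, C_yy). Second derivatives: C_xx(-2)=144, C_xx(1)=-36, C_xx(2)=48; C_yy(0)=-18, C_yy(3)=18.
Local minima occur where both diagonal entries positive: (-2, 3), (2, 3). Count: 2.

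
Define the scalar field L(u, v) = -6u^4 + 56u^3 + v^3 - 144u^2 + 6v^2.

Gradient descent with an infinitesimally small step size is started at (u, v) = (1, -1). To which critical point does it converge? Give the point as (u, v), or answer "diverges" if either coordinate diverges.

L is separable, so gradient descent decouples: u follows -∂L/∂u, v follows -∂L/∂v.
∂L/∂u = -24u(u - 4)(u - 3); at u=1 this is -144, so u increases.
∂L/∂v = 3v(v + 4); at v=-1 this is -9, so v increases.
u converges to its nearest critical value 3 (a local min of the u-part); v converges to 0. The iterate converges to (3, 0).

(3, 0)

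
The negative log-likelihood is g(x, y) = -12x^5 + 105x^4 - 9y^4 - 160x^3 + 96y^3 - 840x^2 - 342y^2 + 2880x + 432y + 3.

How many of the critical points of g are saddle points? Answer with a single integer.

6

g separates as a function of x plus a function of y, so ∇g=0 decouples.
∂g/∂x = -60(x - 4)(x - 3)(x - 2)(x + 2) = 0 at x ∈ {-2, 2, 3, 4}; ∂g/∂y = -36(y - 4)(y - 3)(y - 1) = 0 at y ∈ {1, 3, 4}.
The Hessian is diagonal: diag(g_xx, g_yy). Second derivatives: g_xx(-2)=7200, g_xx(2)=-480, g_xx(3)=300, g_xx(4)=-720; g_yy(1)=-216, g_yy(3)=72, g_yy(4)=-108.
Saddle points occur where the two diagonal entries have opposite signs: (-2, 1), (-2, 4), (2, 3), (3, 1), (3, 4), (4, 3). Count: 6.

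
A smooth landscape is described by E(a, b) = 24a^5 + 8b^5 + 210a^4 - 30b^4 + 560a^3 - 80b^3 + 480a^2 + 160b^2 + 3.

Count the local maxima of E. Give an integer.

E separates as a function of a plus a function of b, so ∇E=0 decouples.
∂E/∂a = 120a(a + 1)(a + 2)(a + 4) = 0 at a ∈ {-4, -2, -1, 0}; ∂E/∂b = 40b(b - 4)(b - 1)(b + 2) = 0 at b ∈ {-2, 0, 1, 4}.
The Hessian is diagonal: diag(E_aa, E_bb). Second derivatives: E_aa(-4)=-2880, E_aa(-2)=480, E_aa(-1)=-360, E_aa(0)=960; E_bb(-2)=-1440, E_bb(0)=320, E_bb(1)=-360, E_bb(4)=2880.
Local maxima occur where both diagonal entries negative: (-4, -2), (-4, 1), (-1, -2), (-1, 1). Count: 4.

4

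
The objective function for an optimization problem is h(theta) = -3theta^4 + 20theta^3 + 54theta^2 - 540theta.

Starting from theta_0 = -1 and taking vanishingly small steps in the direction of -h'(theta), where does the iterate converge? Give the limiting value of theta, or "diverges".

h'(theta) = -12(theta - 5)(theta - 3)(theta + 3), so h'(-1) = -576.
Gradient descent moves in the -h' direction, i.e. theta is increasing.
The nearest critical point in that direction is theta = 3, where h'' = 144 > 0 (a local minimum). The iterate converges there.

3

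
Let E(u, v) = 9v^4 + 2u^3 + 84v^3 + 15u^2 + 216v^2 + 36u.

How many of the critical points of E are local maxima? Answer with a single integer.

1

E separates as a function of u plus a function of v, so ∇E=0 decouples.
∂E/∂u = 6(u + 2)(u + 3) = 0 at u ∈ {-3, -2}; ∂E/∂v = 36v(v + 3)(v + 4) = 0 at v ∈ {-4, -3, 0}.
The Hessian is diagonal: diag(E_uu, E_vv). Second derivatives: E_uu(-3)=-6, E_uu(-2)=6; E_vv(-4)=144, E_vv(-3)=-108, E_vv(0)=432.
Local maxima occur where both diagonal entries negative: (-3, -3). Count: 1.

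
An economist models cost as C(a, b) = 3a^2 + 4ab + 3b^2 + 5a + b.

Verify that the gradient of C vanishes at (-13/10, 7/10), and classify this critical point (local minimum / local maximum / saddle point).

local minimum

∇C = (6a + 4b + 5, 4a + 6b + 1); substituting (-13/10, 7/10) gives ∇C = (0, 0), so (-13/10, 7/10) is indeed a critical point.
The Hessian of C is constant: H = [[6, 4], [4, 6]].
det(H) = 6·6 − 4² = 20.
det(H) > 0 and tr(H) = 12 > 0, so H is positive definite and the point is a local minimum.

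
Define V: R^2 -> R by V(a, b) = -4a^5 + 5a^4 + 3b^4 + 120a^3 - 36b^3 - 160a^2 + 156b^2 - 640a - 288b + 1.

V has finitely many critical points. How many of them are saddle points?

V separates as a function of a plus a function of b, so ∇V=0 decouples.
∂V/∂a = -20(a - 4)(a - 2)(a + 1)(a + 4) = 0 at a ∈ {-4, -1, 2, 4}; ∂V/∂b = 12(b - 4)(b - 3)(b - 2) = 0 at b ∈ {2, 3, 4}.
The Hessian is diagonal: diag(V_aa, V_bb). Second derivatives: V_aa(-4)=2880, V_aa(-1)=-900, V_aa(2)=720, V_aa(4)=-1600; V_bb(2)=24, V_bb(3)=-12, V_bb(4)=24.
Saddle points occur where the two diagonal entries have opposite signs: (-4, 3), (-1, 2), (-1, 4), (2, 3), (4, 2), (4, 4). Count: 6.

6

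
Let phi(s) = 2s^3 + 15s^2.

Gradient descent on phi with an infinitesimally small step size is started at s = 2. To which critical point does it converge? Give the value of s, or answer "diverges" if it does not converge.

0

phi'(s) = 6s(s + 5), so phi'(2) = 84.
Gradient descent moves in the -phi' direction, i.e. s is decreasing.
The nearest critical point in that direction is s = 0, where phi'' = 30 > 0 (a local minimum). The iterate converges there.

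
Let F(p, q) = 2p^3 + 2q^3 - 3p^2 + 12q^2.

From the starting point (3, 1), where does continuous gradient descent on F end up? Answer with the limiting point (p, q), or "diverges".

F is separable, so gradient descent decouples: p follows -∂F/∂p, q follows -∂F/∂q.
∂F/∂p = 6p(p - 1); at p=3 this is 36, so p decreases.
∂F/∂q = 6q(q + 4); at q=1 this is 30, so q decreases.
p converges to its nearest critical value 1 (a local min of the p-part); q converges to 0. The iterate converges to (1, 0).

(1, 0)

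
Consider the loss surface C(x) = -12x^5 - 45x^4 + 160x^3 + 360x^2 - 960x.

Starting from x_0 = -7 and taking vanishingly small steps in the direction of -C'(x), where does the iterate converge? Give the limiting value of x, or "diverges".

-4

C'(x) = -60(x - 2)(x - 1)(x + 2)(x + 4), so C'(-7) = -64800.
Gradient descent moves in the -C' direction, i.e. x is increasing.
The nearest critical point in that direction is x = -4, where C'' = 3600 > 0 (a local minimum). The iterate converges there.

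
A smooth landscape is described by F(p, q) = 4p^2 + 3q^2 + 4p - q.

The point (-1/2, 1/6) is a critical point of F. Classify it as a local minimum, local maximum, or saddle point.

local minimum

The Hessian of F is constant: H = [[8, 0], [0, 6]].
det(H) = 8·6 − 0² = 48.
det(H) > 0 and tr(H) = 14 > 0, so H is positive definite and the point is a local minimum.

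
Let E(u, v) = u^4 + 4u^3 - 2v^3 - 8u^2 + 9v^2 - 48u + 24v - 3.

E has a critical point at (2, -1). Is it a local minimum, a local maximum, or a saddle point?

local minimum

The mixed partial ∂²E/∂u∂v is 0, so the Hessian at any point is diag(E_uu, E_vv) = diag(4(3u^2 + 6u - 4), 6(-2v + 3)).
At (2, -1): H = diag(80, 30).
Both eigenvalues are positive, so H is positive definite: a local minimum.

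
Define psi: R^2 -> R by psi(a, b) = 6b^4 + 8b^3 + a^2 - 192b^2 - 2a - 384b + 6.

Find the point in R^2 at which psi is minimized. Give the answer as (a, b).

(1, 4)

psi(a,b) separates as P(a) + Q(b) + 6, so its minimum is min P + min Q + 6.
P'(a) = 2a - 2 vanishes at a ∈ {1}; Q'(b) = 24(b - 4)(b + 1)(b + 4) vanishes at b ∈ {-4, -1, 4}.
Local minima of P (where P''>0): P(1)=-1. Local minima of Q: Q(-4)=-512, Q(4)=-2560.
So the global minimum of psi is P(1) + Q(4) + 6 = -1 − 2560 + 6 = -2555, attained at (1, 4).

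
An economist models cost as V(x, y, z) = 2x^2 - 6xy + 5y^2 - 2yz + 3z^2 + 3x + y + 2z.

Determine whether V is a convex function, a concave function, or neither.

V is quadratic, so its Hessian is the constant matrix H = [[4, -6, 0], [-6, 10, -2], [0, -2, 6]].
Leading principal minors: 4, 4, 8.
All positive ⇒ H ≻ 0 ⇒ convex.

convex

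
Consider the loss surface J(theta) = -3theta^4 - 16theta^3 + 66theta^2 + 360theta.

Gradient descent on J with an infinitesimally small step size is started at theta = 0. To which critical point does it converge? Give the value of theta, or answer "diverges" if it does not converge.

J'(theta) = -12(theta - 3)(theta + 2)(theta + 5), so J'(0) = 360.
Gradient descent moves in the -J' direction, i.e. theta is decreasing.
The nearest critical point in that direction is theta = -2, where J'' = 180 > 0 (a local minimum). The iterate converges there.

-2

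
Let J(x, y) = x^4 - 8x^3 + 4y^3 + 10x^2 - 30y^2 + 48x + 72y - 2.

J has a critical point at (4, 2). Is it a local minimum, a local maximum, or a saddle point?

saddle point

The mixed partial ∂²J/∂x∂y is 0, so the Hessian at any point is diag(J_xx, J_yy) = diag(4(3x^2 - 12x + 5), 12(2y - 5)).
At (4, 2): H = diag(20, -12).
The eigenvalues have opposite signs, so H is indefinite: a saddle point.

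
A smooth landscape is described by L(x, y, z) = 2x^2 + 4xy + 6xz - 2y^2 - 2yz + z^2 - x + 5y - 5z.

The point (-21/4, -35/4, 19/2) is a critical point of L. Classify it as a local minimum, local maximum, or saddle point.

saddle point

The Hessian is constant: H = [[4, 4, 6], [4, -4, -2], [6, -2, 2]].
Leading principal minors: Δ₁ = 4, Δ₂ = -32, Δ₃ = -32.
The minors fit neither the all-positive nor the alternating-sign pattern, so H is indefinite: a saddle point.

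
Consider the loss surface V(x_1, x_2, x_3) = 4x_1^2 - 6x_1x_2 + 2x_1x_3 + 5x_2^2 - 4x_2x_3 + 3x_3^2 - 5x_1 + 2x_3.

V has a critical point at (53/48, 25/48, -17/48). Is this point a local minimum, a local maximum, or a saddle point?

The Hessian is constant: H = [[8, -6, 2], [-6, 10, -4], [2, -4, 6]].
Leading principal minors: Δ₁ = 8, Δ₂ = 44, Δ₃ = 192.
All leading minors are positive, so H is positive definite: a local minimum.

local minimum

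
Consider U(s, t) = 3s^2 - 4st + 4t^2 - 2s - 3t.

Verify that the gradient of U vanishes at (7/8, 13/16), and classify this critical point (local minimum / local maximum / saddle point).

local minimum

∇U = (6s - 4t - 2, -4s + 8t - 3); substituting (7/8, 13/16) gives ∇U = (0, 0), so (7/8, 13/16) is indeed a critical point.
The Hessian of U is constant: H = [[6, -4], [-4, 8]].
det(H) = 6·8 − (-4)² = 32.
det(H) > 0 and tr(H) = 14 > 0, so H is positive definite and the point is a local minimum.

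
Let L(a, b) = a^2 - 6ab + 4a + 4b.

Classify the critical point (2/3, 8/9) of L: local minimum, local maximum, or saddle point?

saddle point

The Hessian of L is constant: H = [[2, -6], [-6, 0]].
det(H) = 2·0 − (-6)² = -36.
Since det(H) < 0, H is indefinite and the critical point is a saddle point.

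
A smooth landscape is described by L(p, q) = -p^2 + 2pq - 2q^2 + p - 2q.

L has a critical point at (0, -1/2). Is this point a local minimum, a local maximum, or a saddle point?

local maximum

The Hessian of L is constant: H = [[-2, 2], [2, -4]].
det(H) = (-2)·(-4) − 2² = 4.
det(H) > 0 and tr(H) = -6 < 0, so H is negative definite and the point is a local maximum.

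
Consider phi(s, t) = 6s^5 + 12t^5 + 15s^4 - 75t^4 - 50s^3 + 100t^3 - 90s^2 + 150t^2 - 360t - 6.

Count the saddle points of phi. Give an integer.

phi separates as a function of s plus a function of t, so ∇phi=0 decouples.
∂phi/∂s = 30s(s - 2)(s + 1)(s + 3) = 0 at s ∈ {-3, -1, 0, 2}; ∂phi/∂t = 60(t - 3)(t - 2)(t - 1)(t + 1) = 0 at t ∈ {-1, 1, 2, 3}.
The Hessian is diagonal: diag(phi_ss, phi_tt). Second derivatives: phi_ss(-3)=-900, phi_ss(-1)=180, phi_ss(0)=-180, phi_ss(2)=900; phi_tt(-1)=-1440, phi_tt(1)=240, phi_tt(2)=-180, phi_tt(3)=480.
Saddle points occur where the two diagonal entries have opposite signs: (-3, 1), (-3, 3), (-1, -1), (-1, 2), (0, 1), (0, 3), (2, -1), (2, 2). Count: 8.

8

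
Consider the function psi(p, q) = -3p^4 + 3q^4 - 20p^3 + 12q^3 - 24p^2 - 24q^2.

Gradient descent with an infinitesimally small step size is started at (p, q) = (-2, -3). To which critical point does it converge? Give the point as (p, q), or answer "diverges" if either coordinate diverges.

(-1, -4)

psi is separable, so gradient descent decouples: p follows -∂psi/∂p, q follows -∂psi/∂q.
∂psi/∂p = -12p(p + 1)(p + 4); at p=-2 this is -48, so p increases.
∂psi/∂q = 12q(q - 1)(q + 4); at q=-3 this is 144, so q decreases.
p converges to its nearest critical value -1 (a local min of the p-part); q converges to -4. The iterate converges to (-1, -4).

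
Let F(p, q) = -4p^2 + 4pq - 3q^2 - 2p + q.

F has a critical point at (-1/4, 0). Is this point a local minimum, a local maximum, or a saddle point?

local maximum

The Hessian of F is constant: H = [[-8, 4], [4, -6]].
det(H) = (-8)·(-6) − 4² = 32.
det(H) > 0 and tr(H) = -14 < 0, so H is negative definite and the point is a local maximum.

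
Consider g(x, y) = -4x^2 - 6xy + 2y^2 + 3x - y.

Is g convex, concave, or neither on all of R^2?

neither

g is quadratic, so its Hessian is the constant matrix H = [[-8, -6], [-6, 4]].
det(H) = -68, tr(H) = -4.
det(H) < 0, so H is indefinite: neither convex nor concave.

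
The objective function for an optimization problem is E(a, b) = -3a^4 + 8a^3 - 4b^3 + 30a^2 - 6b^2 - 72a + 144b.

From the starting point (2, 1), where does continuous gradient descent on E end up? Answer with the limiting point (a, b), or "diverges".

E is separable, so gradient descent decouples: a follows -∂E/∂a, b follows -∂E/∂b.
∂E/∂a = -12(a - 3)(a - 1)(a + 2); at a=2 this is 48, so a decreases.
∂E/∂b = -12(b - 3)(b + 4); at b=1 this is 120, so b decreases.
a converges to its nearest critical value 1 (a local min of the a-part); b converges to -4. The iterate converges to (1, -4).

(1, -4)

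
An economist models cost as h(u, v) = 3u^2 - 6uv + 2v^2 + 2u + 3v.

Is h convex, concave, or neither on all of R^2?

h is quadratic, so its Hessian is the constant matrix H = [[6, -6], [-6, 4]].
det(H) = -12, tr(H) = 10.
det(H) < 0, so H is indefinite: neither convex nor concave.

neither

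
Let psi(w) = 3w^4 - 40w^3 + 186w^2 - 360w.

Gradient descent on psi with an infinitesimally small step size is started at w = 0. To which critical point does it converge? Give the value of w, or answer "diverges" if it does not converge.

2

psi'(w) = 12(w - 5)(w - 3)(w - 2), so psi'(0) = -360.
Gradient descent moves in the -psi' direction, i.e. w is increasing.
The nearest critical point in that direction is w = 2, where psi'' = 36 > 0 (a local minimum). The iterate converges there.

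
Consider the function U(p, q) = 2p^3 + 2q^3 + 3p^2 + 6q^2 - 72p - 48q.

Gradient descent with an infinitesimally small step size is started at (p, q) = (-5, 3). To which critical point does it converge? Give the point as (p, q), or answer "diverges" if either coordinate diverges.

U is separable, so gradient descent decouples: p follows -∂U/∂p, q follows -∂U/∂q.
∂U/∂p = 6(p - 3)(p + 4); at p=-5 this is 48, so p decreases.
∂U/∂q = 6(q - 2)(q + 4); at q=3 this is 42, so q decreases.
The p-coordinate has no critical point in that direction and runs off to infinity.

diverges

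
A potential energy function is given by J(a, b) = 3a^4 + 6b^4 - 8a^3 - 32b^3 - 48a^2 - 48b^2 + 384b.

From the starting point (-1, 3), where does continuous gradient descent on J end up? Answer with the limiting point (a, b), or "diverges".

(-2, 4)

J is separable, so gradient descent decouples: a follows -∂J/∂a, b follows -∂J/∂b.
∂J/∂a = 12a(a - 4)(a + 2); at a=-1 this is 60, so a decreases.
∂J/∂b = 24(b - 4)(b - 2)(b + 2); at b=3 this is -120, so b increases.
a converges to its nearest critical value -2 (a local min of the a-part); b converges to 4. The iterate converges to (-2, 4).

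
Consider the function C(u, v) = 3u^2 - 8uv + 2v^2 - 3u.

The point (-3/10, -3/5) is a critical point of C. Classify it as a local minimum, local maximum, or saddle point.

The Hessian of C is constant: H = [[6, -8], [-8, 4]].
det(H) = 6·4 − (-8)² = -40.
Since det(H) < 0, H is indefinite and the critical point is a saddle point.

saddle point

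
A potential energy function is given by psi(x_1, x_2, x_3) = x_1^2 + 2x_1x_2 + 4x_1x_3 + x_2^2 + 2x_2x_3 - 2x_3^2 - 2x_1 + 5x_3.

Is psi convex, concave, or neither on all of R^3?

psi is quadratic, so its Hessian is the constant matrix H = [[2, 2, 4], [2, 2, 2], [4, 2, -4]].
Leading principal minors: 2, 0, -8.
Neither pattern holds ⇒ H is indefinite ⇒ neither convex nor concave.

neither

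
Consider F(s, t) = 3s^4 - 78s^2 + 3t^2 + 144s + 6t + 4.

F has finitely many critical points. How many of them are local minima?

F separates as a function of s plus a function of t, so ∇F=0 decouples.
∂F/∂s = 12(s - 3)(s - 1)(s + 4) = 0 at s ∈ {-4, 1, 3}; ∂F/∂t = 6(t + 1) = 0 at t ∈ {-1}.
The Hessian is diagonal: diag(F_ss, F_tt). Second derivatives: F_ss(-4)=420, F_ss(1)=-120, F_ss(3)=168; F_tt(-1)=6.
Local minima occur where both diagonal entries positive: (-4, -1), (3, -1). Count: 2.

2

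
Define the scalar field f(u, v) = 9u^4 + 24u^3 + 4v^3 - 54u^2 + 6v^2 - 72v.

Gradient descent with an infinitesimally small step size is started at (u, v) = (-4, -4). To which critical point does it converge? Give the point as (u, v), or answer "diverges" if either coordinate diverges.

f is separable, so gradient descent decouples: u follows -∂f/∂u, v follows -∂f/∂v.
∂f/∂u = 36u(u - 1)(u + 3); at u=-4 this is -720, so u increases.
∂f/∂v = 12(v - 2)(v + 3); at v=-4 this is 72, so v decreases.
The v-coordinate has no critical point in that direction and runs off to infinity.

diverges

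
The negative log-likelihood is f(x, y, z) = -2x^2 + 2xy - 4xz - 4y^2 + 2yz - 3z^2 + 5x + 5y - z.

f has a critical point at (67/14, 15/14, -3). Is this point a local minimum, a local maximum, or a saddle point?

The Hessian is constant: H = [[-4, 2, -4], [2, -8, 2], [-4, 2, -6]].
Leading principal minors: Δ₁ = -4, Δ₂ = 28, Δ₃ = -56.
The minors alternate sign starting negative (−, +, −), so H is negative definite: a local maximum.

local maximum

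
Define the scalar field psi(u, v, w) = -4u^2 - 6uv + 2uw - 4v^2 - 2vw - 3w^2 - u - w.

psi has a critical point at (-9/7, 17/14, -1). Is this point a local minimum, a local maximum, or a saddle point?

The Hessian is constant: H = [[-8, -6, 2], [-6, -8, -2], [2, -2, -6]].
Leading principal minors: Δ₁ = -8, Δ₂ = 28, Δ₃ = -56.
The minors alternate sign starting negative (−, +, −), so H is negative definite: a local maximum.

local maximum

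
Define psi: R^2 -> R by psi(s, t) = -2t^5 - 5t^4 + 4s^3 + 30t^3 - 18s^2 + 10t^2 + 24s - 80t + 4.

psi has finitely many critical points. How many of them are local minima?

psi separates as a function of s plus a function of t, so ∇psi=0 decouples.
∂psi/∂s = 12(s - 2)(s - 1) = 0 at s ∈ {1, 2}; ∂psi/∂t = -10(t - 2)(t - 1)(t + 1)(t + 4) = 0 at t ∈ {-4, -1, 1, 2}.
The Hessian is diagonal: diag(psi_ss, psi_tt). Second derivatives: psi_ss(1)=-12, psi_ss(2)=12; psi_tt(-4)=900, psi_tt(-1)=-180, psi_tt(1)=100, psi_tt(2)=-180.
Local minima occur where both diagonal entries positive: (2, -4), (2, 1). Count: 2.

2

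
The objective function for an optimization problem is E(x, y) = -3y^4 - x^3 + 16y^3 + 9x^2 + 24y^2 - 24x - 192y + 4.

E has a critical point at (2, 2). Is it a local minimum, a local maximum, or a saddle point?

The mixed partial ∂²E/∂x∂y is 0, so the Hessian at any point is diag(E_xx, E_yy) = diag(6(-x + 3), 12(-3y^2 + 8y + 4)).
At (2, 2): H = diag(6, 96).
Both eigenvalues are positive, so H is positive definite: a local minimum.

local minimum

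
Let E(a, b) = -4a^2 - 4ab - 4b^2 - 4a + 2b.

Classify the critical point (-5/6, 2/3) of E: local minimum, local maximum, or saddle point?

The Hessian of E is constant: H = [[-8, -4], [-4, -8]].
det(H) = (-8)·(-8) − (-4)² = 48.
det(H) > 0 and tr(H) = -16 < 0, so H is negative definite and the point is a local maximum.

local maximum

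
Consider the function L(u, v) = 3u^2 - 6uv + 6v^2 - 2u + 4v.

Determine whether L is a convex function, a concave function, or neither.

L is quadratic, so its Hessian is the constant matrix H = [[6, -6], [-6, 12]].
det(H) = 36, tr(H) = 18.
det(H) > 0 and tr(H) > 0, so H is positive definite everywhere: convex.

convex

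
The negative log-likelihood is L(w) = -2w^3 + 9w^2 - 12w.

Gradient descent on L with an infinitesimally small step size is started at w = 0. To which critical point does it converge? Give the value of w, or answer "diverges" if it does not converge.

1

L'(w) = -6(w - 2)(w - 1), so L'(0) = -12.
Gradient descent moves in the -L' direction, i.e. w is increasing.
The nearest critical point in that direction is w = 1, where L'' = 6 > 0 (a local minimum). The iterate converges there.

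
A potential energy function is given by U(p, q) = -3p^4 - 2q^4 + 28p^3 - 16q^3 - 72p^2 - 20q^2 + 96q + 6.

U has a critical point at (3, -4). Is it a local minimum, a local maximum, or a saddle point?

The mixed partial ∂²U/∂p∂q is 0, so the Hessian at any point is diag(U_pp, U_qq) = diag(12(-3p^2 + 14p - 12), -8(3q^2 + 12q + 5)).
At (3, -4): H = diag(36, -40).
The eigenvalues have opposite signs, so H is indefinite: a saddle point.

saddle point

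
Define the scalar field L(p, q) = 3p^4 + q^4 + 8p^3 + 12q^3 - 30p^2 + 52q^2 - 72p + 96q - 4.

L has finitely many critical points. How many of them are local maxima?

1

L separates as a function of p plus a function of q, so ∇L=0 decouples.
∂L/∂p = 12(p - 2)(p + 1)(p + 3) = 0 at p ∈ {-3, -1, 2}; ∂L/∂q = 4(q + 2)(q + 3)(q + 4) = 0 at q ∈ {-4, -3, -2}.
The Hessian is diagonal: diag(L_pp, L_qq). Second derivatives: L_pp(-3)=120, L_pp(-1)=-72, L_pp(2)=180; L_qq(-4)=8, L_qq(-3)=-4, L_qq(-2)=8.
Local maxima occur where both diagonal entries negative: (-1, -3). Count: 1.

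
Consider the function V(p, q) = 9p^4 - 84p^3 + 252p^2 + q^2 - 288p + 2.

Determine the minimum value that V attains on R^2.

V(p,q) separates as A(p) + B(q) + 2, so its minimum is min A + min B + 2.
A'(p) = 36(p - 4)(p - 2)(p - 1) vanishes at p ∈ {1, 2, 4}; B'(q) = 2q vanishes at q ∈ {0}.
Local minima of A (where A''>0): A(1)=-111, A(4)=-192. Local minima of B: B(0)=0.
So the global minimum of V is A(4) + B(0) + 2 = -192 + 0 + 2 = -190, attained at (4, 0).

-190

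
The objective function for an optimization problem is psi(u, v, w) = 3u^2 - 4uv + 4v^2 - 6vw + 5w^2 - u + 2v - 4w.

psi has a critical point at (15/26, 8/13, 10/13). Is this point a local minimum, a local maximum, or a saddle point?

The Hessian is constant: H = [[6, -4, 0], [-4, 8, -6], [0, -6, 10]].
Leading principal minors: Δ₁ = 6, Δ₂ = 32, Δ₃ = 104.
All leading minors are positive, so H is positive definite: a local minimum.

local minimum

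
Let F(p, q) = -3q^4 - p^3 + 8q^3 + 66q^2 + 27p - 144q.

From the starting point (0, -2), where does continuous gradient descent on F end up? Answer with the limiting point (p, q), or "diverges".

(-3, 1)

F is separable, so gradient descent decouples: p follows -∂F/∂p, q follows -∂F/∂q.
∂F/∂p = -3(p - 3)(p + 3); at p=0 this is 27, so p decreases.
∂F/∂q = -12(q - 4)(q - 1)(q + 3); at q=-2 this is -216, so q increases.
p converges to its nearest critical value -3 (a local min of the p-part); q converges to 1. The iterate converges to (-3, 1).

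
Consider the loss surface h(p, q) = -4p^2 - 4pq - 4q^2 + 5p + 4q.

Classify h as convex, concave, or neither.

concave

h is quadratic, so its Hessian is the constant matrix H = [[-8, -4], [-4, -8]].
det(H) = 48, tr(H) = -16.
det(H) > 0 and tr(H) < 0, so H is negative definite everywhere: concave.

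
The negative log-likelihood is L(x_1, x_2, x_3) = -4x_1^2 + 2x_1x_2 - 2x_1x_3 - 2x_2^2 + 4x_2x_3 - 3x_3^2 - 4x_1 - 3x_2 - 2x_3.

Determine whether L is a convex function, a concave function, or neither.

L is quadratic, so its Hessian is the constant matrix H = [[-8, 2, -2], [2, -4, 4], [-2, 4, -6]].
Leading principal minors: -8, 28, -56.
Signs alternate −, +, − ⇒ H ≺ 0 ⇒ concave.

concave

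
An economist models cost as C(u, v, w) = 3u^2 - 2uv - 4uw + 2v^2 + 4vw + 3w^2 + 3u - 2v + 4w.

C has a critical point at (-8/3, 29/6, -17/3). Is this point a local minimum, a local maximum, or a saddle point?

local minimum

The Hessian is constant: H = [[6, -2, -4], [-2, 4, 4], [-4, 4, 6]].
Leading principal minors: Δ₁ = 6, Δ₂ = 20, Δ₃ = 24.
All leading minors are positive, so H is positive definite: a local minimum.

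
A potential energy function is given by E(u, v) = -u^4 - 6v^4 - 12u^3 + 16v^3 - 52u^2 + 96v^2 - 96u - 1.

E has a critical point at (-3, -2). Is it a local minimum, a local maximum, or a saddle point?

The mixed partial ∂²E/∂u∂v is 0, so the Hessian at any point is diag(E_uu, E_vv) = diag(-4(3u^2 + 18u + 26), 24(-3v^2 + 4v + 8)).
At (-3, -2): H = diag(4, -288).
The eigenvalues have opposite signs, so H is indefinite: a saddle point.

saddle point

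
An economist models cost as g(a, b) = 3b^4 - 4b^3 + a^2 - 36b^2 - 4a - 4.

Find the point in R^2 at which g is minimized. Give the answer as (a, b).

(2, 3)

g(a,b) separates as P(a) + Q(b) − 4, so its minimum is min P + min Q − 4.
P'(a) = 2a - 4 vanishes at a ∈ {2}; Q'(b) = 12b(b - 3)(b + 2) vanishes at b ∈ {-2, 0, 3}.
Local minima of P (where P''>0): P(2)=-4. Local minima of Q: Q(-2)=-64, Q(3)=-189.
So the global minimum of g is P(2) + Q(3) − 4 = -4 − 189 − 4 = -197, attained at (2, 3).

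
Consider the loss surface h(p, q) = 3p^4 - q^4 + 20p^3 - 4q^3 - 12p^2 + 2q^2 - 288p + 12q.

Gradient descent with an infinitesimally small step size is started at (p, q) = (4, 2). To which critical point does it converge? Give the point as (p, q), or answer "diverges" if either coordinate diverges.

diverges

h is separable, so gradient descent decouples: p follows -∂h/∂p, q follows -∂h/∂q.
∂h/∂p = 12(p - 2)(p + 3)(p + 4); at p=4 this is 1344, so p decreases.
∂h/∂q = -4(q - 1)(q + 1)(q + 3); at q=2 this is -60, so q increases.
The q-coordinate has no critical point in that direction and runs off to infinity.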